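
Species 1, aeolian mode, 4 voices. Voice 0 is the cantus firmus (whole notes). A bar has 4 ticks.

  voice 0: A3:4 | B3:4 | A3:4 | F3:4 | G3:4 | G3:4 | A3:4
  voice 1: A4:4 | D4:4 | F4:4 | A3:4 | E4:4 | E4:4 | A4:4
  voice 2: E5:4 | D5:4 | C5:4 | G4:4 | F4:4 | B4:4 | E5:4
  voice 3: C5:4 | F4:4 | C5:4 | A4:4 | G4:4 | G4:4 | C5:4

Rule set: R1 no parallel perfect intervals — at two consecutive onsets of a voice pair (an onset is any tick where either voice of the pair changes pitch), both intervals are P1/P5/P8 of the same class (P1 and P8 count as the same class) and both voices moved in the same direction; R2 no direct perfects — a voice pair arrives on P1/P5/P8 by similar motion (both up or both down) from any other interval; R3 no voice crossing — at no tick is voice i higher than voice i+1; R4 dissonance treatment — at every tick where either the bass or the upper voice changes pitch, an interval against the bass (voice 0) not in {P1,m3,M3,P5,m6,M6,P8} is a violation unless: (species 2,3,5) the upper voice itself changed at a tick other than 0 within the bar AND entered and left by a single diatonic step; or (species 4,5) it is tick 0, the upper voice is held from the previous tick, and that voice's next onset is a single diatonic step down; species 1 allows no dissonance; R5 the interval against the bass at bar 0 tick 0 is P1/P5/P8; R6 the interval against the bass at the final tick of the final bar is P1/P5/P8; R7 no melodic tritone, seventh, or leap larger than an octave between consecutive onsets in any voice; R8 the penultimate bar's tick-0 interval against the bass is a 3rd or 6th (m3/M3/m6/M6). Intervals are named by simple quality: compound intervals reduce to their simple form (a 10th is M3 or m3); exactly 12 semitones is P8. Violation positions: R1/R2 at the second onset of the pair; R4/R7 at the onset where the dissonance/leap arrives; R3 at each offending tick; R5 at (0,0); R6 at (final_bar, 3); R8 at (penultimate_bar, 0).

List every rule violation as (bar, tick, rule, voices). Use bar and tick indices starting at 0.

(0, 0, R3, (2, 3))
(0, 0, R5, (0, 3))
(0, 1, R3, (2, 3))
(0, 2, R3, (2, 3))
(0, 3, R3, (2, 3))
(1, 0, R2, (1, 2))
(1, 0, R3, (2, 3))
(1, 0, R4, (0, 3))
(1, 1, R3, (2, 3))
(1, 2, R3, (2, 3))
(1, 3, R3, (2, 3))
(2, 0, R2, (1, 3))
(3, 0, R2, (1, 3))
(3, 0, R4, (0, 2))
(4, 0, R4, (0, 2))
(5, 0, R3, (2, 3))
(5, 0, R7, (2,))
(5, 0, R8, (0, 3))
(5, 1, R3, (2, 3))
(5, 2, R3, (2, 3))
(5, 3, R3, (2, 3))
(6, 0, R1, (1, 2))
(6, 0, R2, (0, 1))
(6, 0, R2, (0, 2))
(6, 0, R3, (2, 3))
(6, 1, R3, (2, 3))
(6, 2, R3, (2, 3))
(6, 3, R3, (2, 3))
(6, 3, R6, (0, 3))

bar 0: v0=A3 v1=A4 v2=E5 v3=C5 downbeat m3
bar 1: v0=B3 v1=D4 v2=D5 v3=F4 downbeat TT
bar 2: v0=A3 v1=F4 v2=C5 v3=C5 downbeat m3
bar 3: v0=F3 v1=A3 v2=G4 v3=A4 downbeat M3
bar 4: v0=G3 v1=E4 v2=F4 v3=G4 downbeat P8
bar 5: v0=G3 v1=E4 v2=B4 v3=G4 downbeat P8
bar 6: v0=A3 v1=A4 v2=E5 v3=C5 downbeat m3
  -> R3 @ bar 0 tick 0 v(2, 3): E5 above C5
  -> R5 @ bar 0 tick 0 v(0, 3): opens on m3
  -> R3 @ bar 0 tick 1 v(2, 3): E5 above C5
  -> R3 @ bar 0 tick 2 v(2, 3): E5 above C5
  -> R3 @ bar 0 tick 3 v(2, 3): E5 above C5
  -> R2 @ bar 1 tick 0 v(1, 2): A4/E5 P5 -> D4/D5 P8 similar
  -> R3 @ bar 1 tick 0 v(2, 3): D5 above F4
  -> R4 @ bar 1 tick 0 v(0, 3): B3/F4 TT untreated
  -> R3 @ bar 1 tick 1 v(2, 3): D5 above F4
  -> R3 @ bar 1 tick 2 v(2, 3): D5 above F4
  -> R3 @ bar 1 tick 3 v(2, 3): D5 above F4
  -> R2 @ bar 2 tick 0 v(1, 3): D4/F4 m3 -> F4/C5 P5 similar
  -> R2 @ bar 3 tick 0 v(1, 3): F4/C5 P5 -> A3/A4 P8 similar
  -> R4 @ bar 3 tick 0 v(0, 2): F3/G4 M2 untreated
  -> R4 @ bar 4 tick 0 v(0, 2): G3/F4 m7 untreated
  -> R3 @ bar 5 tick 0 v(2, 3): B4 above G4
  -> R7 @ bar 5 tick 0 v(2,): F4->B4 leap 6st
  -> R8 @ bar 5 tick 0 v(0, 3): penult P8 not 3rd/6th
  -> R3 @ bar 5 tick 1 v(2, 3): B4 above G4
  -> R3 @ bar 5 tick 2 v(2, 3): B4 above G4
  -> R3 @ bar 5 tick 3 v(2, 3): B4 above G4
  -> R1 @ bar 6 tick 0 v(1, 2): E4/B4 P5 -> A4/E5 P5 similar
  -> R2 @ bar 6 tick 0 v(0, 1): G3/E4 M6 -> A3/A4 P8 similar
  -> R2 @ bar 6 tick 0 v(0, 2): G3/B4 M3 -> A3/E5 P5 similar
  -> R3 @ bar 6 tick 0 v(2, 3): E5 above C5
  -> R3 @ bar 6 tick 1 v(2, 3): E5 above C5
  -> R3 @ bar 6 tick 2 v(2, 3): E5 above C5
  -> R3 @ bar 6 tick 3 v(2, 3): E5 above C5
  -> R6 @ bar 6 tick 3 v(0, 3): closes on m3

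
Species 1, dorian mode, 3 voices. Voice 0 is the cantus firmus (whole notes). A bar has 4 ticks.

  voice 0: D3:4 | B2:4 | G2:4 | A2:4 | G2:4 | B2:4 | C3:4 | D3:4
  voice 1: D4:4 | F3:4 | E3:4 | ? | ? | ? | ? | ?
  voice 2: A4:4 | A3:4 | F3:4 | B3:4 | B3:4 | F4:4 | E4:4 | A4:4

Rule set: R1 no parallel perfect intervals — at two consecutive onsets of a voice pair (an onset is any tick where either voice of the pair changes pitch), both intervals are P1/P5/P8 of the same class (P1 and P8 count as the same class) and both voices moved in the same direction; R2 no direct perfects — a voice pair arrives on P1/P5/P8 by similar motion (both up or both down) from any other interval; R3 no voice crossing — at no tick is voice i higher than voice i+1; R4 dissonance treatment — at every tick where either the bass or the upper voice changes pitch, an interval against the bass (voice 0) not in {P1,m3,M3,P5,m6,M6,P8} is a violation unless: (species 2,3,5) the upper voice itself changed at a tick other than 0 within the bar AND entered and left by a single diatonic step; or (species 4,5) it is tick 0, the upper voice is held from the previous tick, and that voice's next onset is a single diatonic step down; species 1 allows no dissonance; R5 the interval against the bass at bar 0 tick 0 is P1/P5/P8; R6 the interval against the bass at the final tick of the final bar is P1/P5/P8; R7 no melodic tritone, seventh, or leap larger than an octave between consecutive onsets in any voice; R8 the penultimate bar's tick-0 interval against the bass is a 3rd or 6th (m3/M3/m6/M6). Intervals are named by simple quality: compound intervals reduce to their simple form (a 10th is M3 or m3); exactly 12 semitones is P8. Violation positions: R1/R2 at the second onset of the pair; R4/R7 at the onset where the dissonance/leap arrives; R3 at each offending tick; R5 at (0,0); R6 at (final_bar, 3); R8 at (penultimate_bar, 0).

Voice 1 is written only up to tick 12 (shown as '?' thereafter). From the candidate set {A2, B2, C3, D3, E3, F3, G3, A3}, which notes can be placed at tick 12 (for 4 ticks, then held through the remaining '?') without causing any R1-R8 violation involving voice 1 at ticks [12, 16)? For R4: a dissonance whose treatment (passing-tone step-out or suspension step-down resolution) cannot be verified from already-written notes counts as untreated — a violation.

{A2, C3, E3, F3}

A2: legal
B2: violates R4
C3: legal
D3: violates R4
E3: legal
F3: legal
G3: violates R4
A3: violates R2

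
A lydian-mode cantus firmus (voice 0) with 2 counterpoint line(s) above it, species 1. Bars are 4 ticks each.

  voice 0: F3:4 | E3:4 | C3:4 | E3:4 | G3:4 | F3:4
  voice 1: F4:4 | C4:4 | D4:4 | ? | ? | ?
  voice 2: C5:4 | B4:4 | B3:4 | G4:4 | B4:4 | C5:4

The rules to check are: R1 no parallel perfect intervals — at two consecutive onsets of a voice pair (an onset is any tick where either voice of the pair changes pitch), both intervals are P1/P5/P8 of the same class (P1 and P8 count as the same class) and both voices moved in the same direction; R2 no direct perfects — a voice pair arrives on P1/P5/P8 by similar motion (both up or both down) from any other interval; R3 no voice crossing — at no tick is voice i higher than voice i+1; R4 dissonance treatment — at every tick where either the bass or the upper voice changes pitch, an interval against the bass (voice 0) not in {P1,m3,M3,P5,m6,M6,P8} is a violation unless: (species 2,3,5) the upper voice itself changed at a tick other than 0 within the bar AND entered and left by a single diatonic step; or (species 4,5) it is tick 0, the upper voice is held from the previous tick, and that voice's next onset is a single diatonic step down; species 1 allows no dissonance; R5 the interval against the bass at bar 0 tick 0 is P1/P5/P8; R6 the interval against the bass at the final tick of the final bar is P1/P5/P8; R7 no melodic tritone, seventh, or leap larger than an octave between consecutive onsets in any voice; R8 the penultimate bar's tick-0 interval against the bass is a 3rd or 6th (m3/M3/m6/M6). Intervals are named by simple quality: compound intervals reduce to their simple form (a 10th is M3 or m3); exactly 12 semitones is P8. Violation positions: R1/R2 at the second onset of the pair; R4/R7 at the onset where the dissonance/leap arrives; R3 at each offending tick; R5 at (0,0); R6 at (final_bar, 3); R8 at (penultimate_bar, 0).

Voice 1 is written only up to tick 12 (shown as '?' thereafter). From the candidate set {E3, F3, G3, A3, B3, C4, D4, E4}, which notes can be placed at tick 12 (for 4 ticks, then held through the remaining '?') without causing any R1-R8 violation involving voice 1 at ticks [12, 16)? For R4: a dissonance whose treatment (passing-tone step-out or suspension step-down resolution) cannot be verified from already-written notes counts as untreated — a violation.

E3: violates R7
F3: violates R4
G3: legal
A3: violates R4
B3: legal
C4: legal
D4: violates R4
E4: violates R2

{B3, C4, G3}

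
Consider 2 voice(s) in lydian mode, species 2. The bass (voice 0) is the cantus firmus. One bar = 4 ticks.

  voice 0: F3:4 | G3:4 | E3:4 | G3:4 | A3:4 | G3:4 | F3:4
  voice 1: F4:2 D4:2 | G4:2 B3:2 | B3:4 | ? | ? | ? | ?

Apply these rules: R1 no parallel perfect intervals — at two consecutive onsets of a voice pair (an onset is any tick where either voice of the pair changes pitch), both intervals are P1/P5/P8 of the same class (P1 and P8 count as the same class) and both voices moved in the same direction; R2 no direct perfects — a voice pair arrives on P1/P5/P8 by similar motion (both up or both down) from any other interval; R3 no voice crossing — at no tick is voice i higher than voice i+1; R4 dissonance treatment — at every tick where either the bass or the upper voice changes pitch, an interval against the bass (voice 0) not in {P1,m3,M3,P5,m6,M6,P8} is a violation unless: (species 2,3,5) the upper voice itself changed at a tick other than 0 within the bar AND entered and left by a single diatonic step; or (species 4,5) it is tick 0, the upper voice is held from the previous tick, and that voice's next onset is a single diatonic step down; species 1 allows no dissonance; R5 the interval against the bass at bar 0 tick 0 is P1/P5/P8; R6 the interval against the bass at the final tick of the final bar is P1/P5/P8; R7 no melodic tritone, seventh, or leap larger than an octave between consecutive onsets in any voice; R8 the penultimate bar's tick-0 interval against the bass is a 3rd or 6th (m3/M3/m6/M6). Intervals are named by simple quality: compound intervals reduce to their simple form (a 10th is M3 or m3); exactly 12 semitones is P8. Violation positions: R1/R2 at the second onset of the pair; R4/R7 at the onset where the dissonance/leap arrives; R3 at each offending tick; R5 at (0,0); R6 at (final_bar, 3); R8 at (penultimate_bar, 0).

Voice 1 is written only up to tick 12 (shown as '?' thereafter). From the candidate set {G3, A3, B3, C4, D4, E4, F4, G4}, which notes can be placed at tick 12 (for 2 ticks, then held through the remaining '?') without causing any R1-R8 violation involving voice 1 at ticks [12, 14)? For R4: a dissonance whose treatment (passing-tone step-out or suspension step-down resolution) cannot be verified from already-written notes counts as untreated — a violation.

{B3, E4, G3}

G3: legal
A3: violates R4
B3: legal
C4: violates R4
D4: violates R1
E4: legal
F4: violates R4,R7
G4: violates R2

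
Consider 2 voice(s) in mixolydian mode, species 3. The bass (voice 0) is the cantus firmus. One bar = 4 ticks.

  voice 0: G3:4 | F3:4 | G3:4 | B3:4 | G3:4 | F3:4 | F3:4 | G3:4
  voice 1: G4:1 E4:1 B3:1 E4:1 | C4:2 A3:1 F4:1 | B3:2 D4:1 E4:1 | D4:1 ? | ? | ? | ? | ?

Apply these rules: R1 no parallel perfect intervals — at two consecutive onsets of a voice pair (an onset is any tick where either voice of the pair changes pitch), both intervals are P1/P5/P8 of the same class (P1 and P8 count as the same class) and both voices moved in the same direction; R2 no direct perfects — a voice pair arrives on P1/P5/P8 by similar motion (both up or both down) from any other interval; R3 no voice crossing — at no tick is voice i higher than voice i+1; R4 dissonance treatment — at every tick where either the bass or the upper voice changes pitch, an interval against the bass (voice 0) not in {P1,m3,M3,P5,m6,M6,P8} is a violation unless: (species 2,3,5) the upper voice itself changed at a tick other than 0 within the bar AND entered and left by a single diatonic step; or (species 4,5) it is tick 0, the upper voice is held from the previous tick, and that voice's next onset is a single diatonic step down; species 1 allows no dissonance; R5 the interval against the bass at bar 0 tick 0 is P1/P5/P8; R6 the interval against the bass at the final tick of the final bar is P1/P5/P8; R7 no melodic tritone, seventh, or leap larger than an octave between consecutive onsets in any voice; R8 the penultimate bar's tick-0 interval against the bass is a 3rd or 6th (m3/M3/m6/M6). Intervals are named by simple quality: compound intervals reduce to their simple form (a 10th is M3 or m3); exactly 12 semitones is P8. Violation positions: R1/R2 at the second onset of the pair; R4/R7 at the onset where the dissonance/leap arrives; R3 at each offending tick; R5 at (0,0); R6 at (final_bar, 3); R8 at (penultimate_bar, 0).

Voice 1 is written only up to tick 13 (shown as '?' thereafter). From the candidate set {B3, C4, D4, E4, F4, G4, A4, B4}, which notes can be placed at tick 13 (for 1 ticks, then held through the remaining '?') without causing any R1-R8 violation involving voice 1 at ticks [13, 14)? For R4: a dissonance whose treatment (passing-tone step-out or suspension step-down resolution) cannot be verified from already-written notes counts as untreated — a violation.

B3: legal
C4: violates R4
D4: legal
E4: violates R4
F4: violates R4
G4: legal
A4: violates R4
B4: legal

{B3, B4, D4, G4}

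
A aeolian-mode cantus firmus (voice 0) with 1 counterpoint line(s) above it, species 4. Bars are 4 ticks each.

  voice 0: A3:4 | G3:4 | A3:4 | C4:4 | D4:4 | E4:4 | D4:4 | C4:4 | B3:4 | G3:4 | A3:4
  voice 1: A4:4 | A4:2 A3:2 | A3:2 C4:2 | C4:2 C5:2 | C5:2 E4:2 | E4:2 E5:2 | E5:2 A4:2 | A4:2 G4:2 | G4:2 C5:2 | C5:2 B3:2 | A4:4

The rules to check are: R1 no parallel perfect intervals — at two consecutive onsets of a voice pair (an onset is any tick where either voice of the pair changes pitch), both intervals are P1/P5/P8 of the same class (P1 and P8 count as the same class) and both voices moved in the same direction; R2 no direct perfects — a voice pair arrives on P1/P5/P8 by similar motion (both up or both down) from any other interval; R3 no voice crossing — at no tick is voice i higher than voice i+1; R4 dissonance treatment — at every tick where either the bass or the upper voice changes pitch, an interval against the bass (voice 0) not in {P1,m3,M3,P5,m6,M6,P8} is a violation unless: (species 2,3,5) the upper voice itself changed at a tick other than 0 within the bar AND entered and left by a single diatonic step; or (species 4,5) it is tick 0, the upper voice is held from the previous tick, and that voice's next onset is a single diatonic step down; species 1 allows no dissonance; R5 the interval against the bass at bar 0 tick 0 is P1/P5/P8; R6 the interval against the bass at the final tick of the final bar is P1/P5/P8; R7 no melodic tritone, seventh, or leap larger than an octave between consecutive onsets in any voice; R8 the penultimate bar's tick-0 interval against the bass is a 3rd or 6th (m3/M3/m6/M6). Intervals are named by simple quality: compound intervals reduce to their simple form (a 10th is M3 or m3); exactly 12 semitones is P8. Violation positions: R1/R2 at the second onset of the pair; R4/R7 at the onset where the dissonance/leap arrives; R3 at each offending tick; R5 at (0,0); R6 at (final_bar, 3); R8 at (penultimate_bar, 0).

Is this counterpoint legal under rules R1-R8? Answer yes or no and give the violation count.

No (11 violations)

bar 0: v0=A3 v1=A4 (P8)
bar 1: v0=G3 v1=A4 (M2)
bar 2: v0=A3 v1=A3 (P1)
bar 3: v0=C4 v1=C4 (P1)
bar 4: v0=D4 v1=C5 (m7)
bar 5: v0=E4 v1=E4 (P1)
bar 6: v0=D4 v1=E5 (M2)
bar 7: v0=C4 v1=A4 (M6)
bar 8: v0=B3 v1=G4 (m6)
bar 9: v0=G3 v1=C5 (P4)
bar 10: v0=A3 v1=A4 (P8)
  R4 @ bar1.0: G3/A4 M2 untreated
  R4 @ bar1.2: G3/A3 M2 untreated
  R4 @ bar4.0: D4/C5 m7 untreated
  R4 @ bar4.2: D4/E4 M2 untreated
  R4 @ bar6.0: D4/E5 M2 untreated
  R4 @ bar8.2: B3/C5 m2 untreated
  R4 @ bar9.0: G3/C5 P4 untreated
  R8 @ bar9.0: penult P4 not 3rd/6th
  R7 @ bar9.2: C5->B3 leap 13st
  R2 @ bar10.0: G3/B3 M3 -> A3/A4 P8 similar
  R7 @ bar10.0: B3->A4 leap 10st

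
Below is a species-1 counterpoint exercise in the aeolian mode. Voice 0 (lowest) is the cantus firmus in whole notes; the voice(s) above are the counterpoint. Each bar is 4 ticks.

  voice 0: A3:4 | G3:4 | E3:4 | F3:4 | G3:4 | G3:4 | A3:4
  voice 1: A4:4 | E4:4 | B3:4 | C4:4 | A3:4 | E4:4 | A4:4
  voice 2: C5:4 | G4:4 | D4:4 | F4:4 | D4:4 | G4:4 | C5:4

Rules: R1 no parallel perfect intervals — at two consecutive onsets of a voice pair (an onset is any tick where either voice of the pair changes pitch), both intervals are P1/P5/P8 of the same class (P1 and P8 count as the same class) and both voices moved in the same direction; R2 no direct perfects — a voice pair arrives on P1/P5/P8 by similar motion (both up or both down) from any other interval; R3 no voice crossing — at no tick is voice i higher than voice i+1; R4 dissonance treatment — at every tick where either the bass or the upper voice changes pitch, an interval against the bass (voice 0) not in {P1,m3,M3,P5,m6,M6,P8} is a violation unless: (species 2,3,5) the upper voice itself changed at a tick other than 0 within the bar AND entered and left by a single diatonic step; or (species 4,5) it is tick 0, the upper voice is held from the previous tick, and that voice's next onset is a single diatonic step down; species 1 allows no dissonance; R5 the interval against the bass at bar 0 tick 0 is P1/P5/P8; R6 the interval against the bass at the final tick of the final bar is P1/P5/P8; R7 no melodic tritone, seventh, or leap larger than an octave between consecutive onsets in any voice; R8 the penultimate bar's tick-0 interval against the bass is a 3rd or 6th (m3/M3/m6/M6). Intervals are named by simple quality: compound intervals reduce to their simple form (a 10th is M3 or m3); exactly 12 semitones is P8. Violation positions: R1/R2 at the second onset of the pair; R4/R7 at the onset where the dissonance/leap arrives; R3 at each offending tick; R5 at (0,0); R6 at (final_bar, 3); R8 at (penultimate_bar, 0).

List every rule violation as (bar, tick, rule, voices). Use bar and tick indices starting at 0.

(0, 0, R5, (0, 2))
(1, 0, R2, (0, 2))
(2, 0, R2, (0, 1))
(2, 0, R4, (0, 2))
(3, 0, R1, (0, 1))
(3, 0, R2, (0, 2))
(4, 0, R4, (0, 1))
(5, 0, R8, (0, 2))
(6, 0, R2, (0, 1))
(6, 3, R6, (0, 2))

bar 0: v0=A3 v1=A4 v2=C5 downbeat m3
bar 1: v0=G3 v1=E4 v2=G4 downbeat P8
bar 2: v0=E3 v1=B3 v2=D4 downbeat m7
bar 3: v0=F3 v1=C4 v2=F4 downbeat P8
bar 4: v0=G3 v1=A3 v2=D4 downbeat P5
bar 5: v0=G3 v1=E4 v2=G4 downbeat P8
bar 6: v0=A3 v1=A4 v2=C5 downbeat m3
  -> R5 @ bar 0 tick 0 v(0, 2): opens on m3
  -> R2 @ bar 1 tick 0 v(0, 2): A3/C5 m3 -> G3/G4 P8 similar
  -> R2 @ bar 2 tick 0 v(0, 1): G3/E4 M6 -> E3/B3 P5 similar
  -> R4 @ bar 2 tick 0 v(0, 2): E3/D4 m7 untreated
  -> R1 @ bar 3 tick 0 v(0, 1): E3/B3 P5 -> F3/C4 P5 similar
  -> R2 @ bar 3 tick 0 v(0, 2): E3/D4 m7 -> F3/F4 P8 similar
  -> R4 @ bar 4 tick 0 v(0, 1): G3/A3 M2 untreated
  -> R8 @ bar 5 tick 0 v(0, 2): penult P8 not 3rd/6th
  -> R2 @ bar 6 tick 0 v(0, 1): G3/E4 M6 -> A3/A4 P8 similar
  -> R6 @ bar 6 tick 3 v(0, 2): closes on m3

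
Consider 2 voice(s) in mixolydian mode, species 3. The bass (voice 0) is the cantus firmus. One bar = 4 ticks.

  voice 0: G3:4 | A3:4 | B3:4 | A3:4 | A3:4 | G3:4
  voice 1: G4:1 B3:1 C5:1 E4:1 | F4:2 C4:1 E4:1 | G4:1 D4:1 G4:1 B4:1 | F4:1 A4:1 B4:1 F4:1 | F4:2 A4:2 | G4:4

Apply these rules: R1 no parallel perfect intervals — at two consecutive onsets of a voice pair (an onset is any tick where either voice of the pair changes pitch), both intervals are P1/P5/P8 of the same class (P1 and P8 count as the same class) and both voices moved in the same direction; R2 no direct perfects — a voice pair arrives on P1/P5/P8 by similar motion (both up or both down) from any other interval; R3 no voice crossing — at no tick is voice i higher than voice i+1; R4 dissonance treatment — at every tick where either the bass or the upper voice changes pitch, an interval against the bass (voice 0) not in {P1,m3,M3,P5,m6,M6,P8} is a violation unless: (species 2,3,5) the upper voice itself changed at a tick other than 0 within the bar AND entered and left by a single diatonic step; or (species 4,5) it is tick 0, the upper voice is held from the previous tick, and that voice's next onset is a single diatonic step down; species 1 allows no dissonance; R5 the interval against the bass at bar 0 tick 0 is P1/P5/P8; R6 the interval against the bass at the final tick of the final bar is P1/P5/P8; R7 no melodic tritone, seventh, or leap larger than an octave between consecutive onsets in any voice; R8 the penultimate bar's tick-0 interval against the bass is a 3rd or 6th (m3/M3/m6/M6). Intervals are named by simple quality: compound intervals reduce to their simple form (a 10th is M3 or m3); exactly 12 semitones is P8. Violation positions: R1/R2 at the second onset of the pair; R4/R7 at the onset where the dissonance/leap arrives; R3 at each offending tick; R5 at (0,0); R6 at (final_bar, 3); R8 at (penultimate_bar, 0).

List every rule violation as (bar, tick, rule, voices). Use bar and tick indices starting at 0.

bar 0: v0=G3 v1=G4 downbeat P8
bar 1: v0=A3 v1=F4 downbeat m6
bar 2: v0=B3 v1=G4 downbeat m6
bar 3: v0=A3 v1=F4 downbeat m6
bar 4: v0=A3 v1=F4 downbeat m6
bar 5: v0=G3 v1=G4 downbeat P8
  -> R4 @ bar 0 tick 2 v(0, 1): G3/C5 P4 untreated
  -> R7 @ bar 0 tick 2 v(1,): B3->C5 leap 13st
  -> R7 @ bar 3 tick 0 v(1,): B4->F4 leap 6st
  -> R4 @ bar 3 tick 2 v(0, 1): A3/B4 M2 untreated
  -> R7 @ bar 3 tick 3 v(1,): B4->F4 leap 6st
  -> R1 @ bar 5 tick 0 v(0, 1): A3/A4 P8 -> G3/G4 P8 similar

(0, 2, R4, (0, 1))
(0, 2, R7, (1,))
(3, 0, R7, (1,))
(3, 2, R4, (0, 1))
(3, 3, R7, (1,))
(5, 0, R1, (0, 1))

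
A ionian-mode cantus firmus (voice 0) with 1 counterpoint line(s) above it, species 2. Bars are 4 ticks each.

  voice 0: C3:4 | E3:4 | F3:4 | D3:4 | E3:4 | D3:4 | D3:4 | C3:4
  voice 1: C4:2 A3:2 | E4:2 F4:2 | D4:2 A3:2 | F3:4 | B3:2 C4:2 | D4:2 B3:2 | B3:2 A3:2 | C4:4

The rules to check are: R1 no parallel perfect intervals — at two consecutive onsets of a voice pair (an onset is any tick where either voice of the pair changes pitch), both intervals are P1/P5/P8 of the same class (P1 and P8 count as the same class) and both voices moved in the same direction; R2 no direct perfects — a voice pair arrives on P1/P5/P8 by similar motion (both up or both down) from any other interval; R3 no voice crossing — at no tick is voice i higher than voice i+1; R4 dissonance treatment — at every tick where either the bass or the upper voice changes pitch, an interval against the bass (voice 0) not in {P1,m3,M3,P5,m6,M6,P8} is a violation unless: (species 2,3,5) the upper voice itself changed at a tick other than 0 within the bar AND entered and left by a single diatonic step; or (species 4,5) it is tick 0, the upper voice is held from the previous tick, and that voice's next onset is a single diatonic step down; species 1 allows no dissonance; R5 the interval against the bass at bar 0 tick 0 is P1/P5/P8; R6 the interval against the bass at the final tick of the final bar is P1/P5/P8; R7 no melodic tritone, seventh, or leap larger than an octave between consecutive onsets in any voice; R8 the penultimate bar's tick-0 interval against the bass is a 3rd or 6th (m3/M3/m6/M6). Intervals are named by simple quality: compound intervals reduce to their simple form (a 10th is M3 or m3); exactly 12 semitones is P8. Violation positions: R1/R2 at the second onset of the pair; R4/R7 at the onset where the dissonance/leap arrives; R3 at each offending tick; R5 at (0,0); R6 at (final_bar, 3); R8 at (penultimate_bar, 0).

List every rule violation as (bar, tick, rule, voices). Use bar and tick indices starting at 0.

(1, 0, R2, (0, 1))
(1, 2, R4, (0, 1))
(4, 0, R2, (0, 1))
(4, 0, R7, (1,))

bar 0: v0=C3 v1=C4 downbeat P8
bar 1: v0=E3 v1=E4 downbeat P8
bar 2: v0=F3 v1=D4 downbeat M6
bar 3: v0=D3 v1=F3 downbeat m3
bar 4: v0=E3 v1=B3 downbeat P5
bar 5: v0=D3 v1=D4 downbeat P8
bar 6: v0=D3 v1=B3 downbeat M6
bar 7: v0=C3 v1=C4 downbeat P8
  -> R2 @ bar 1 tick 0 v(0, 1): C3/A3 M6 -> E3/E4 P8 similar
  -> R4 @ bar 1 tick 2 v(0, 1): E3/F4 m2 untreated
  -> R2 @ bar 4 tick 0 v(0, 1): D3/F3 m3 -> E3/B3 P5 similar
  -> R7 @ bar 4 tick 0 v(1,): F3->B3 leap 6st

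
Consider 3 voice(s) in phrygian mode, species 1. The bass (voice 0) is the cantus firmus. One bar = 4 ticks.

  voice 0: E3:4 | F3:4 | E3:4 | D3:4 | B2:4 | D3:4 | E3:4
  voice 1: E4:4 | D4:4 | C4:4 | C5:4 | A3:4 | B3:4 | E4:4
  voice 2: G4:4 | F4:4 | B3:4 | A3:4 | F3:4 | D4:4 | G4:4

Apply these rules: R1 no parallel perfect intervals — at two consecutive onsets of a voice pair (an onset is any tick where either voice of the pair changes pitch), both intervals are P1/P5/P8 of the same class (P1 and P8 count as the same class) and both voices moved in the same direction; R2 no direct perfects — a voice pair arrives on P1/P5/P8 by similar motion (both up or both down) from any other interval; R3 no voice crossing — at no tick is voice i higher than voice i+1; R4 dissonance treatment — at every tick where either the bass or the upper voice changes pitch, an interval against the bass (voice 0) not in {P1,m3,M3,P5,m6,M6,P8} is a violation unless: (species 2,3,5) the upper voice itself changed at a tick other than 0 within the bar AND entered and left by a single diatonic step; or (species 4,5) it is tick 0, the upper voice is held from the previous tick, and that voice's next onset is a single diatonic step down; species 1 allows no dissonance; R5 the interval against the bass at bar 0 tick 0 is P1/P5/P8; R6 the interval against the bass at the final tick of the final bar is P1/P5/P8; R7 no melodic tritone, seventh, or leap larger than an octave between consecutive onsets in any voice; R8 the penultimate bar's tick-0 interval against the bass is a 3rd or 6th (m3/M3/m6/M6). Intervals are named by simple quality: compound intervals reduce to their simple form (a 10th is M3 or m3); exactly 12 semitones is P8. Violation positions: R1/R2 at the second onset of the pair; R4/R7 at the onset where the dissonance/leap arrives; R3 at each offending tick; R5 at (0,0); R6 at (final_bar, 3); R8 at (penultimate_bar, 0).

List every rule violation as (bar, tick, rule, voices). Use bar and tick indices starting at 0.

bar 0: v0=E3 v1=E4 v2=G4 downbeat m3
bar 1: v0=F3 v1=D4 v2=F4 downbeat P8
bar 2: v0=E3 v1=C4 v2=B3 downbeat P5
bar 3: v0=D3 v1=C5 v2=A3 downbeat P5
bar 4: v0=B2 v1=A3 v2=F3 downbeat TT
bar 5: v0=D3 v1=B3 v2=D4 downbeat P8
bar 6: v0=E3 v1=E4 v2=G4 downbeat m3
  -> R5 @ bar 0 tick 0 v(0, 2): opens on m3
  -> R2 @ bar 2 tick 0 v(0, 2): F3/F4 P8 -> E3/B3 P5 similar
  -> R3 @ bar 2 tick 0 v(1, 2): C4 above B3
  -> R7 @ bar 2 tick 0 v(2,): F4->B3 leap 6st
  -> R3 @ bar 2 tick 1 v(1, 2): C4 above B3
  -> R3 @ bar 2 tick 2 v(1, 2): C4 above B3
  -> R3 @ bar 2 tick 3 v(1, 2): C4 above B3
  -> R1 @ bar 3 tick 0 v(0, 2): E3/B3 P5 -> D3/A3 P5 similar
  -> R3 @ bar 3 tick 0 v(1, 2): C5 above A3
  -> R4 @ bar 3 tick 0 v(0, 1): D3/C5 m7 untreated
  -> R3 @ bar 3 tick 1 v(1, 2): C5 above A3
  -> R3 @ bar 3 tick 2 v(1, 2): C5 above A3
  -> R3 @ bar 3 tick 3 v(1, 2): C5 above A3
  -> R3 @ bar 4 tick 0 v(1, 2): A3 above F3
  -> R4 @ bar 4 tick 0 v(0, 1): B2/A3 m7 untreated
  -> R4 @ bar 4 tick 0 v(0, 2): B2/F3 TT untreated
  -> R7 @ bar 4 tick 0 v(1,): C5->A3 leap 15st
  -> R3 @ bar 4 tick 1 v(1, 2): A3 above F3
  -> R3 @ bar 4 tick 2 v(1, 2): A3 above F3
  -> R3 @ bar 4 tick 3 v(1, 2): A3 above F3
  -> R2 @ bar 5 tick 0 v(0, 2): B2/F3 TT -> D3/D4 P8 similar
  -> R8 @ bar 5 tick 0 v(0, 2): penult P8 not 3rd/6th
  -> R2 @ bar 6 tick 0 v(0, 1): D3/B3 M6 -> E3/E4 P8 similar
  -> R6 @ bar 6 tick 3 v(0, 2): closes on m3

(0, 0, R5, (0, 2))
(2, 0, R2, (0, 2))
(2, 0, R3, (1, 2))
(2, 0, R7, (2,))
(2, 1, R3, (1, 2))
(2, 2, R3, (1, 2))
(2, 3, R3, (1, 2))
(3, 0, R1, (0, 2))
(3, 0, R3, (1, 2))
(3, 0, R4, (0, 1))
(3, 1, R3, (1, 2))
(3, 2, R3, (1, 2))
(3, 3, R3, (1, 2))
(4, 0, R3, (1, 2))
(4, 0, R4, (0, 1))
(4, 0, R4, (0, 2))
(4, 0, R7, (1,))
(4, 1, R3, (1, 2))
(4, 2, R3, (1, 2))
(4, 3, R3, (1, 2))
(5, 0, R2, (0, 2))
(5, 0, R8, (0, 2))
(6, 0, R2, (0, 1))
(6, 3, R6, (0, 2))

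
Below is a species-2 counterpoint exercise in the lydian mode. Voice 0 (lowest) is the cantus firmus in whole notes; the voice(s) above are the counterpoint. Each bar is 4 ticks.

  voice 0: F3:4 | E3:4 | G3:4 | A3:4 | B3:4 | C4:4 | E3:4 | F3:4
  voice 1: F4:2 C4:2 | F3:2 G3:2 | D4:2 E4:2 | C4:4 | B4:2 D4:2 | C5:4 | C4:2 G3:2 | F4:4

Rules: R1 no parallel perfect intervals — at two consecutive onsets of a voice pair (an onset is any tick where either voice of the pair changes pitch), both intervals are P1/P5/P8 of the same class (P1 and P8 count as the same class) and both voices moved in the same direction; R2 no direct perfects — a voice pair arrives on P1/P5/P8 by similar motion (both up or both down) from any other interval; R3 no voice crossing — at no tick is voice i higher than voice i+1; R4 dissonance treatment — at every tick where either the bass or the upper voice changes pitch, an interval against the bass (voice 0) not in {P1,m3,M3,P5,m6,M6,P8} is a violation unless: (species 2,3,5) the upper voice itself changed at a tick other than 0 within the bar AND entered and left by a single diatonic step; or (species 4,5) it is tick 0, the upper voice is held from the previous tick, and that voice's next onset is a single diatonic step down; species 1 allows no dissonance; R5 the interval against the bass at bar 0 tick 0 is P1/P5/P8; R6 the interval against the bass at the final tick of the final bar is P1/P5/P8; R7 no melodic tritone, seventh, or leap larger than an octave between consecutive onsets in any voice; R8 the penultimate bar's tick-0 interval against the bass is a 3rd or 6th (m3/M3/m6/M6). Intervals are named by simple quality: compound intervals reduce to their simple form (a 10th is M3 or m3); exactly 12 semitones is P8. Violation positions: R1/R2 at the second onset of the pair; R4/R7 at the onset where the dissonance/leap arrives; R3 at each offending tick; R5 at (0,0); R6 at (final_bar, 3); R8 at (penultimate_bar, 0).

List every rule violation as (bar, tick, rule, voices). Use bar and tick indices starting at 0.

(1, 0, R4, (0, 1))
(2, 0, R2, (0, 1))
(4, 0, R2, (0, 1))
(4, 0, R7, (1,))
(5, 0, R2, (0, 1))
(5, 0, R7, (1,))
(7, 0, R2, (0, 1))
(7, 0, R7, (1,))

bar 0: v0=F3 v1=F4 downbeat P8
bar 1: v0=E3 v1=F3 downbeat m2
bar 2: v0=G3 v1=D4 downbeat P5
bar 3: v0=A3 v1=C4 downbeat m3
bar 4: v0=B3 v1=B4 downbeat P8
bar 5: v0=C4 v1=C5 downbeat P8
bar 6: v0=E3 v1=C4 downbeat m6
bar 7: v0=F3 v1=F4 downbeat P8
  -> R4 @ bar 1 tick 0 v(0, 1): E3/F3 m2 untreated
  -> R2 @ bar 2 tick 0 v(0, 1): E3/G3 m3 -> G3/D4 P5 similar
  -> R2 @ bar 4 tick 0 v(0, 1): A3/C4 m3 -> B3/B4 P8 similar
  -> R7 @ bar 4 tick 0 v(1,): C4->B4 leap 11st
  -> R2 @ bar 5 tick 0 v(0, 1): B3/D4 m3 -> C4/C5 P8 similar
  -> R7 @ bar 5 tick 0 v(1,): D4->C5 leap 10st
  -> R2 @ bar 7 tick 0 v(0, 1): E3/G3 m3 -> F3/F4 P8 similar
  -> R7 @ bar 7 tick 0 v(1,): G3->F4 leap 10st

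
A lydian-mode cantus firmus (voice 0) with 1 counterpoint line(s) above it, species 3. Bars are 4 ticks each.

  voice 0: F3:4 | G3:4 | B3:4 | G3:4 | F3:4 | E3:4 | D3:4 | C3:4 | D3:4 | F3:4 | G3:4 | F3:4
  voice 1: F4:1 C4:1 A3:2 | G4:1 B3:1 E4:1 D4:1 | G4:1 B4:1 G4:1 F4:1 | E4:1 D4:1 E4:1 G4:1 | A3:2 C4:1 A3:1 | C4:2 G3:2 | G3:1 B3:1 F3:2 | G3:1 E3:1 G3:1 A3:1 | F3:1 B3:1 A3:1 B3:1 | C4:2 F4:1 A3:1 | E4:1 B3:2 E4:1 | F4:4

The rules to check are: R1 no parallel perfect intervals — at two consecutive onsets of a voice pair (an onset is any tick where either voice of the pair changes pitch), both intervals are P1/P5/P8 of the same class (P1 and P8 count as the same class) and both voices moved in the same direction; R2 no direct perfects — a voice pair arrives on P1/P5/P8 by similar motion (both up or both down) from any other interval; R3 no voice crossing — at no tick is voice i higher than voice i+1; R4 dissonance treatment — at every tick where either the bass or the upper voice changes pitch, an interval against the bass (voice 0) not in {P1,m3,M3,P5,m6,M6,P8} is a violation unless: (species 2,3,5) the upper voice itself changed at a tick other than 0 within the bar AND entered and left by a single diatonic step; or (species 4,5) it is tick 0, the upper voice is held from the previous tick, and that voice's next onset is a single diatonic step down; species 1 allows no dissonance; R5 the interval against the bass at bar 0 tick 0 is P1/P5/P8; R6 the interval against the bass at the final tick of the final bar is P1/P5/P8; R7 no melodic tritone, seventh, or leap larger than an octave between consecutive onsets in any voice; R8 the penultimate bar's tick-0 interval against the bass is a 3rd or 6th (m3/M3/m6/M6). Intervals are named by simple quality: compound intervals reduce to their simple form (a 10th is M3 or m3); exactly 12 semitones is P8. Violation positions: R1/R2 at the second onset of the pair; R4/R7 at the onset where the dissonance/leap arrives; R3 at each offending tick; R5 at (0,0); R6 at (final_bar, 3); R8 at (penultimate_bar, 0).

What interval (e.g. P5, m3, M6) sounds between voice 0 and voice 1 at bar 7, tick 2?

voice 0=C3 voice 1=G3 -> P5

P5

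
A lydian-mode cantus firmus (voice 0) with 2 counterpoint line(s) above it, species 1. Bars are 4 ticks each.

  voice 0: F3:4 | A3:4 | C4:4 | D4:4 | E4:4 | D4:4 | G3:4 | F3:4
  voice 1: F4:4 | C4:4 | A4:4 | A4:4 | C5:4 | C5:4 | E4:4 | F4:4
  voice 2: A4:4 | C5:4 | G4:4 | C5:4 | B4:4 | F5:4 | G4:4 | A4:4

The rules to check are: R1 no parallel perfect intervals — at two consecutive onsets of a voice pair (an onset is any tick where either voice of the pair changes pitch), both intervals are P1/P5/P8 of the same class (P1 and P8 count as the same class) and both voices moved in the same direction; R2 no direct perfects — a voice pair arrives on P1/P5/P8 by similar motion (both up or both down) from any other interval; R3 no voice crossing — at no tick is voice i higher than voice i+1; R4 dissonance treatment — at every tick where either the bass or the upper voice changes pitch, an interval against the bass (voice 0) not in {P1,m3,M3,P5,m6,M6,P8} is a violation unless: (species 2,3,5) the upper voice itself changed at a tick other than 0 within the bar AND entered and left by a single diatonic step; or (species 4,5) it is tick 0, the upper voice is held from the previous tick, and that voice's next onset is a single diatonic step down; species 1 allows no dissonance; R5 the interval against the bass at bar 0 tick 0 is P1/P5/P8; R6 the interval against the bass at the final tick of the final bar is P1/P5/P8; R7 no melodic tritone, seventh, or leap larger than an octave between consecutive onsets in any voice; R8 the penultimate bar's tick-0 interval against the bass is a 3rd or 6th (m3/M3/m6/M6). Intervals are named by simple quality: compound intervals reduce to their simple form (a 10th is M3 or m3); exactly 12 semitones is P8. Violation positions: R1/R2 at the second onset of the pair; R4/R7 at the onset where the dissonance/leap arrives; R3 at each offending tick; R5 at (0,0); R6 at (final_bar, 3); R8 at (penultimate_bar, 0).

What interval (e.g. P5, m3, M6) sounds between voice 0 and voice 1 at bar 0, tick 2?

P8

voice 0=F3 voice 1=F4 -> P8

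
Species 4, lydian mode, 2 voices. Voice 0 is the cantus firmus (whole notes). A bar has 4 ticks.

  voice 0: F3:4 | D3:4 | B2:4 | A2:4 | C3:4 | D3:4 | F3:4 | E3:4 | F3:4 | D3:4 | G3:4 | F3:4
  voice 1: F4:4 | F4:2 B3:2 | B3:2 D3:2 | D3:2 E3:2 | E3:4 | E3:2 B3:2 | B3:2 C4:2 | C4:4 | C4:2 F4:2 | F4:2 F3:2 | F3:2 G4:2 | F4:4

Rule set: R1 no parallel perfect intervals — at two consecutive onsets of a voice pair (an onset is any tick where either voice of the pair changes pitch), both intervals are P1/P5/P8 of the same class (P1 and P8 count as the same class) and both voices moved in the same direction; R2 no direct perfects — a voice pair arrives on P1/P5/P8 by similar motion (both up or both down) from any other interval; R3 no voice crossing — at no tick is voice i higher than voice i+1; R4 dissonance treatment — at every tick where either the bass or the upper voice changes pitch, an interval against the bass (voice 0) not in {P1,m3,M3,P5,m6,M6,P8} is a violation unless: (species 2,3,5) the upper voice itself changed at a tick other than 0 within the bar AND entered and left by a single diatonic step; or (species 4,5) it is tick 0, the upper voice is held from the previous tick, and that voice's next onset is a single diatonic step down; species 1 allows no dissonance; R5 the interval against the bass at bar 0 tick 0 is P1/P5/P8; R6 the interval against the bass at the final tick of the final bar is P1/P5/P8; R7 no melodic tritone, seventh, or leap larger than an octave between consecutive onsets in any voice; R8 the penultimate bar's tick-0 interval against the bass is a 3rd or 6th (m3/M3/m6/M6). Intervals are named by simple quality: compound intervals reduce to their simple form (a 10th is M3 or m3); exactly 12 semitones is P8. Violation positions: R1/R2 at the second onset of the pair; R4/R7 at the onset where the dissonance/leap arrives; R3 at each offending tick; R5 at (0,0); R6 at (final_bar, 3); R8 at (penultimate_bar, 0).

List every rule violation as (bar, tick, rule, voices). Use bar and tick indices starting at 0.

bar 0: v0=F3 v1=F4 downbeat P8
bar 1: v0=D3 v1=F4 downbeat m3
bar 2: v0=B2 v1=B3 downbeat P8
bar 3: v0=A2 v1=D3 downbeat P4
bar 4: v0=C3 v1=E3 downbeat M3
bar 5: v0=D3 v1=E3 downbeat M2
bar 6: v0=F3 v1=B3 downbeat TT
bar 7: v0=E3 v1=C4 downbeat m6
bar 8: v0=F3 v1=C4 downbeat P5
bar 9: v0=D3 v1=F4 downbeat m3
bar 10: v0=G3 v1=F3 downbeat M2
bar 11: v0=F3 v1=F4 downbeat P8
  -> R7 @ bar 1 tick 2 v(1,): F4->B3 leap 6st
  -> R4 @ bar 3 tick 0 v(0, 1): A2/D3 P4 untreated
  -> R4 @ bar 5 tick 0 v(0, 1): D3/E3 M2 untreated
  -> R4 @ bar 6 tick 0 v(0, 1): F3/B3 TT untreated
  -> R3 @ bar 10 tick 0 v(0, 1): G3 above F3
  -> R4 @ bar 10 tick 0 v(0, 1): G3/F3 M2 untreated
  -> R8 @ bar 10 tick 0 v(0, 1): penult M2 not 3rd/6th
  -> R3 @ bar 10 tick 1 v(0, 1): G3 above F3
  -> R7 @ bar 10 tick 2 v(1,): F3->G4 leap 14st
  -> R1 @ bar 11 tick 0 v(0, 1): G3/G4 P8 -> F3/F4 P8 similar

(1, 2, R7, (1,))
(3, 0, R4, (0, 1))
(5, 0, R4, (0, 1))
(6, 0, R4, (0, 1))
(10, 0, R3, (0, 1))
(10, 0, R4, (0, 1))
(10, 0, R8, (0, 1))
(10, 1, R3, (0, 1))
(10, 2, R7, (1,))
(11, 0, R1, (0, 1))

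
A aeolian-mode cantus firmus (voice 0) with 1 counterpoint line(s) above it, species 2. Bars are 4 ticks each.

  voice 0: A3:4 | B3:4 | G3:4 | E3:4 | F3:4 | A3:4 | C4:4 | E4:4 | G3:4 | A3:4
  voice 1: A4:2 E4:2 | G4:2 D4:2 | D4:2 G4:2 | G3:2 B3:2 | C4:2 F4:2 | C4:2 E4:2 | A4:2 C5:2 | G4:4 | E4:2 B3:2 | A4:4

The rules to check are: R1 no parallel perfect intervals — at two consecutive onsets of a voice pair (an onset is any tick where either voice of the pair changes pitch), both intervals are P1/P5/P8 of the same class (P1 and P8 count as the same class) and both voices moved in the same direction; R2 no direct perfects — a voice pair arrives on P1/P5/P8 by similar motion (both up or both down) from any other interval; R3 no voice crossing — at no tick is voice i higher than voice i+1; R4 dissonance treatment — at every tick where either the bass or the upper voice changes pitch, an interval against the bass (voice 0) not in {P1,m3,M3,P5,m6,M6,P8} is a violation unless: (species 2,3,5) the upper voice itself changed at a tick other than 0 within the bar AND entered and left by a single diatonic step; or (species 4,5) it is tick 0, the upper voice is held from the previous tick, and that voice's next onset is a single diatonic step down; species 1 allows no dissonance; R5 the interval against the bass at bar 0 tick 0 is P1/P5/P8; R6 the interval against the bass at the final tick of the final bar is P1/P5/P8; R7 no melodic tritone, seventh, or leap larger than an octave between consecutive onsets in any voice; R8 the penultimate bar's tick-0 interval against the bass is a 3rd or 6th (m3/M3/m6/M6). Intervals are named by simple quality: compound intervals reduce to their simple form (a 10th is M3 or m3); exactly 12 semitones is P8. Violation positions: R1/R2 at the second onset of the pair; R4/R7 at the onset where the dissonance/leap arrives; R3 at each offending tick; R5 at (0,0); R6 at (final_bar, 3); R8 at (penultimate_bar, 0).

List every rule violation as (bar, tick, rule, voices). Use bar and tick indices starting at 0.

(4, 0, R1, (0, 1))
(9, 0, R2, (0, 1))
(9, 0, R7, (1,))

bar 0: v0=A3 v1=A4 downbeat P8
bar 1: v0=B3 v1=G4 downbeat m6
bar 2: v0=G3 v1=D4 downbeat P5
bar 3: v0=E3 v1=G3 downbeat m3
bar 4: v0=F3 v1=C4 downbeat P5
bar 5: v0=A3 v1=C4 downbeat m3
bar 6: v0=C4 v1=A4 downbeat M6
bar 7: v0=E4 v1=G4 downbeat m3
bar 8: v0=G3 v1=E4 downbeat M6
bar 9: v0=A3 v1=A4 downbeat P8
  -> R1 @ bar 4 tick 0 v(0, 1): E3/B3 P5 -> F3/C4 P5 similar
  -> R2 @ bar 9 tick 0 v(0, 1): G3/B3 M3 -> A3/A4 P8 similar
  -> R7 @ bar 9 tick 0 v(1,): B3->A4 leap 10st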